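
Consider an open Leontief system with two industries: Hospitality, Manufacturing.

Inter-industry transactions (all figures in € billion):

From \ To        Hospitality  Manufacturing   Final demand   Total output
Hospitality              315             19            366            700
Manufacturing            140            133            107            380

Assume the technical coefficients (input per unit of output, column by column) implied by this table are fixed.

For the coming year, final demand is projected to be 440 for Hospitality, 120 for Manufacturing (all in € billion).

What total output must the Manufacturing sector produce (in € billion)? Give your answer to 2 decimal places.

x_M = 443.17

Technical coefficients a_ij = z_ij / X_j:
  a_HH = 315/700 = 0.45, a_MH = 140/700 = 0.20
  a_HM = 19/380 = 0.05, a_MM = 133/380 = 0.35
I − A =
  [   0.55    -0.05]
  [  -0.20     0.65]
det(I−A) = (0.55)(0.65) − (-0.05)(-0.20) = 0.3475
adj(I−A) = [[0.65, 0.05], [0.20, 0.55]]
(I − A)⁻¹ = adj(I−A) / det(I−A) ≈
  [   1.8705     0.1439]
  [   0.5755     1.5827]
x = (I − A)⁻¹ d = adj(I−A)·d / det(I−A), with det(I−A) = 0.3475:
  x_H = (0.65·440 + 0.05·120) / 0.3475 = 292.00 / 0.3475 ≈ 840.29
  x_M = (0.20·440 + 0.55·120) / 0.3475 = 154.00 / 0.3475 ≈ 443.17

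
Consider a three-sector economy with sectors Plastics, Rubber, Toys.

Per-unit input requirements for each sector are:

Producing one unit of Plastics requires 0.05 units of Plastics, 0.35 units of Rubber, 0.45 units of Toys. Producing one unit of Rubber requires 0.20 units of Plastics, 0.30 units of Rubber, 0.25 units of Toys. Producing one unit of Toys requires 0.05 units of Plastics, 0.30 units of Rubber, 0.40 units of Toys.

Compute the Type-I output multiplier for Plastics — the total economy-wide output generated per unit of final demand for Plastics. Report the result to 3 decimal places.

m_P = 4.578

I − A =
  [   0.95    -0.20    -0.05]
  [  -0.35     0.70    -0.30]
  [  -0.45    -0.25     0.60]
Cofactors of I−A, C_ij = (−1)^(i+j)·(minor ij) (rows/columns in the sector order above):
  C_11 = (0.70)(0.60) − (-0.30)(-0.25) = 0.3450
  C_12 = −[(-0.35)(0.60) − (-0.30)(-0.45)] = 0.3450
  C_13 = (-0.35)(-0.25) − (0.70)(-0.45) = 0.4025
  C_21 = −[(-0.20)(0.60) − (-0.05)(-0.25)] = 0.1325
  C_22 = (0.95)(0.60) − (-0.05)(-0.45) = 0.5475
  C_23 = −[(0.95)(-0.25) − (-0.20)(-0.45)] = 0.3275
  C_31 = (-0.20)(-0.30) − (-0.05)(0.70) = 0.0950
  C_32 = −[(0.95)(-0.30) − (-0.05)(-0.35)] = 0.3025
  C_33 = (0.95)(0.70) − (-0.20)(-0.35) = 0.5950
det(I−A) = Σ_j (I−A)_1j·C_1j = (0.95)(0.3450) + (-0.20)(0.3450) + (-0.05)(0.4025) = 0.238625
adj(I−A) = Cᵀ =
  [ 0.3450   0.1325   0.0950]
  [ 0.3450   0.5475   0.3025]
  [ 0.4025   0.3275   0.5950]
(I − A)⁻¹ = adj(I−A) / det(I−A) ≈
  [   1.4458     0.5553     0.3981]
  [   1.4458     2.2944     1.2677]
  [   1.6867     1.3724     2.4935]
The output multiplier for sector j is the column-j sum of the Leontief inverse (I − A)⁻¹ = adj(I−A) / det(I−A).
Column P of adj(I−A): (0.3450, 0.3450, 0.4025); det(I−A) = 0.238625.
m_P = (0.3450 + 0.3450 + 0.4025) / 0.238625 = 1.0925 / 0.238625 ≈ 4.578.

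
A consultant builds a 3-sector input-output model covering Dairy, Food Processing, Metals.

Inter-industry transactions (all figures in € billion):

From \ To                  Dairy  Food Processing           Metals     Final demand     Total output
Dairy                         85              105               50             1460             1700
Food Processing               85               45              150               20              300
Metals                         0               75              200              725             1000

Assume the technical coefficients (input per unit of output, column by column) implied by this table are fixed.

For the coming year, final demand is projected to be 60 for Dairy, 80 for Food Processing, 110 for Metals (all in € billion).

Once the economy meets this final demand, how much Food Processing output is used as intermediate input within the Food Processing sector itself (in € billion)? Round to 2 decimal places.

Technical coefficients a_ij = z_ij / X_j:
  a_DD = 85/1700 = 0.05, a_FD = 85/1700 = 0.05, a_MD = 0/1700 = 0.00
  a_DF = 105/300 = 0.35, a_FF = 45/300 = 0.15, a_MF = 75/300 = 0.25
  a_DM = 50/1000 = 0.05, a_FM = 150/1000 = 0.15, a_MM = 200/1000 = 0.20
I − A =
  [   0.95    -0.35    -0.05]
  [  -0.05     0.85    -0.15]
  [   0.00    -0.25     0.80]
Cofactors of I−A, C_ij = (−1)^(i+j)·(minor ij) (rows/columns in the sector order above):
  C_11 = (0.85)(0.80) − (-0.15)(-0.25) = 0.6425
  C_12 = −[(-0.05)(0.80) − (-0.15)(0.00)] = 0.0400
  C_13 = (-0.05)(-0.25) − (0.85)(0.00) = 0.0125
  C_21 = −[(-0.35)(0.80) − (-0.05)(-0.25)] = 0.2925
  C_22 = (0.95)(0.80) − (-0.05)(0.00) = 0.7600
  C_23 = −[(0.95)(-0.25) − (-0.35)(0.00)] = 0.2375
  C_31 = (-0.35)(-0.15) − (-0.05)(0.85) = 0.0950
  C_32 = −[(0.95)(-0.15) − (-0.05)(-0.05)] = 0.1450
  C_33 = (0.95)(0.85) − (-0.35)(-0.05) = 0.7900
det(I−A) = Σ_j (I−A)_1j·C_1j = (0.95)(0.6425) + (-0.35)(0.0400) + (-0.05)(0.0125) = 0.59575
adj(I−A) = Cᵀ =
  [ 0.6425   0.2925   0.0950]
  [ 0.0400   0.7600   0.1450]
  [ 0.0125   0.2375   0.7900]
(I − A)⁻¹ = adj(I−A) / det(I−A) ≈
  [   1.0785     0.4910     0.1595]
  [   0.0671     1.2757     0.2434]
  [   0.0210     0.3987     1.3261]
First solve x = (I − A)⁻¹ d = adj(I−A)·d / det(I−A); in particular x_F = (0.0400·60 + 0.7600·80 + 0.1450·110) / 0.59575 = 79.15 / 0.59575 ≈ 132.8577.
Intermediate flow from F to F: z_FF = a_FF · x_F = 0.15 × 79.15 / 0.59575 = 11.8725 / 0.59575 ≈ 19.93.

z_FF = 19.93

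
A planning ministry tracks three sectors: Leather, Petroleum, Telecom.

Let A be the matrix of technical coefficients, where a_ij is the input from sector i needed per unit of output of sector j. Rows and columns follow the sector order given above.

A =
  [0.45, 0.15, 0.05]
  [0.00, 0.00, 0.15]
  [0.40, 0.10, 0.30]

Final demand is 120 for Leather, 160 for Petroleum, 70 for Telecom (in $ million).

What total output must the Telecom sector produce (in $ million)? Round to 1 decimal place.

I − A =
  [   0.55    -0.15    -0.05]
  [   0.00     1.00    -0.15]
  [  -0.40    -0.10     0.70]
Cofactors of I−A, C_ij = (−1)^(i+j)·(minor ij) (rows/columns in the sector order above):
  C_11 = (1.00)(0.70) − (-0.15)(-0.10) = 0.6850
  C_12 = −[(0.00)(0.70) − (-0.15)(-0.40)] = 0.0600
  C_13 = (0.00)(-0.10) − (1.00)(-0.40) = 0.4000
  C_21 = −[(-0.15)(0.70) − (-0.05)(-0.10)] = 0.1100
  C_22 = (0.55)(0.70) − (-0.05)(-0.40) = 0.3650
  C_23 = −[(0.55)(-0.10) − (-0.15)(-0.40)] = 0.1150
  C_31 = (-0.15)(-0.15) − (-0.05)(1.00) = 0.0725
  C_32 = −[(0.55)(-0.15) − (-0.05)(0.00)] = 0.0825
  C_33 = (0.55)(1.00) − (-0.15)(0.00) = 0.5500
det(I−A) = Σ_j (I−A)_1j·C_1j = (0.55)(0.6850) + (-0.15)(0.0600) + (-0.05)(0.4000) = 0.34775
adj(I−A) = Cᵀ =
  [ 0.6850   0.1100   0.0725]
  [ 0.0600   0.3650   0.0825]
  [ 0.4000   0.1150   0.5500]
(I − A)⁻¹ = adj(I−A) / det(I−A) ≈
  [   1.9698     0.3163     0.2085]
  [   0.1725     1.0496     0.2372]
  [   1.1503     0.3307     1.5816]
x = (I − A)⁻¹ d = adj(I−A)·d / det(I−A), with det(I−A) = 0.34775:
  x_L = (0.6850·120 + 0.1100·160 + 0.0725·70) / 0.34775 = 104.875 / 0.34775 ≈ 301.6
  x_P = (0.0600·120 + 0.3650·160 + 0.0825·70) / 0.34775 = 71.375 / 0.34775 ≈ 205.2
  x_T = (0.4000·120 + 0.1150·160 + 0.5500·70) / 0.34775 = 104.90 / 0.34775 ≈ 301.7

x_T = 301.7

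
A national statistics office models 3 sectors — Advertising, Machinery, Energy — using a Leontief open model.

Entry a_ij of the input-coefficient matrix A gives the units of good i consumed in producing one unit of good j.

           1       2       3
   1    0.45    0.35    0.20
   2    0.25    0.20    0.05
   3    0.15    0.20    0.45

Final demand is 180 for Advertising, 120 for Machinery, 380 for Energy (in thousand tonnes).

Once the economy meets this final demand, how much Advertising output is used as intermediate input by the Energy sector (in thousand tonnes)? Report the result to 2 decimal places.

z_13 = 242.57

I − A =
  [   0.55    -0.35    -0.20]
  [  -0.25     0.80    -0.05]
  [  -0.15    -0.20     0.55]
Cofactors of I−A, C_ij = (−1)^(i+j)·(minor ij) (rows/columns in the sector order above):
  C_11 = (0.80)(0.55) − (-0.05)(-0.20) = 0.4300
  C_12 = −[(-0.25)(0.55) − (-0.05)(-0.15)] = 0.1450
  C_13 = (-0.25)(-0.20) − (0.80)(-0.15) = 0.1700
  C_21 = −[(-0.35)(0.55) − (-0.20)(-0.20)] = 0.2325
  C_22 = (0.55)(0.55) − (-0.20)(-0.15) = 0.2725
  C_23 = −[(0.55)(-0.20) − (-0.35)(-0.15)] = 0.1625
  C_31 = (-0.35)(-0.05) − (-0.20)(0.80) = 0.1775
  C_32 = −[(0.55)(-0.05) − (-0.20)(-0.25)] = 0.0775
  C_33 = (0.55)(0.80) − (-0.35)(-0.25) = 0.3525
det(I−A) = Σ_j (I−A)_1j·C_1j = (0.55)(0.4300) + (-0.35)(0.1450) + (-0.20)(0.1700) = 0.15175
adj(I−A) = Cᵀ =
  [ 0.4300   0.2325   0.1775]
  [ 0.1450   0.2725   0.0775]
  [ 0.1700   0.1625   0.3525]
(I − A)⁻¹ = adj(I−A) / det(I−A) ≈
  [   2.8336     1.5321     1.1697]
  [   0.9555     1.7957     0.5107]
  [   1.1203     1.0708     2.3229]
First solve x = (I − A)⁻¹ d = adj(I−A)·d / det(I−A); in particular x_3 = (0.1700·180 + 0.1625·120 + 0.3525·380) / 0.15175 = 184.05 / 0.15175 ≈ 1212.8501.
Intermediate flow from 1 to 3: z_13 = a_13 · x_3 = 0.20 × 184.05 / 0.15175 = 36.81 / 0.15175 ≈ 242.57.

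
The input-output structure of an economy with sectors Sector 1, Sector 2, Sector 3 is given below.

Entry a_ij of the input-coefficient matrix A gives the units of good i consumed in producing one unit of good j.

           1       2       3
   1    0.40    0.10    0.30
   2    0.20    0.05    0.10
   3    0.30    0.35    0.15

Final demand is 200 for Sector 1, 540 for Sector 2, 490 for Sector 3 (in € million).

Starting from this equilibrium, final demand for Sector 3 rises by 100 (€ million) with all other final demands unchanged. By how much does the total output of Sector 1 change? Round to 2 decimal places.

Δx_1 = 87.54

I − A =
  [   0.60    -0.10    -0.30]
  [  -0.20     0.95    -0.10]
  [  -0.30    -0.35     0.85]
Cofactors of I−A, C_ij = (−1)^(i+j)·(minor ij) (rows/columns in the sector order above):
  C_11 = (0.95)(0.85) − (-0.10)(-0.35) = 0.7725
  C_12 = −[(-0.20)(0.85) − (-0.10)(-0.30)] = 0.2000
  C_13 = (-0.20)(-0.35) − (0.95)(-0.30) = 0.3550
  C_21 = −[(-0.10)(0.85) − (-0.30)(-0.35)] = 0.1900
  C_22 = (0.60)(0.85) − (-0.30)(-0.30) = 0.4200
  C_23 = −[(0.60)(-0.35) − (-0.10)(-0.30)] = 0.2400
  C_31 = (-0.10)(-0.10) − (-0.30)(0.95) = 0.2950
  C_32 = −[(0.60)(-0.10) − (-0.30)(-0.20)] = 0.1200
  C_33 = (0.60)(0.95) − (-0.10)(-0.20) = 0.5500
det(I−A) = Σ_j (I−A)_1j·C_1j = (0.60)(0.7725) + (-0.10)(0.2000) + (-0.30)(0.3550) = 0.3370
adj(I−A) = Cᵀ =
  [ 0.7725   0.1900   0.2950]
  [ 0.2000   0.4200   0.1200]
  [ 0.3550   0.2400   0.5500]
(I − A)⁻¹ = adj(I−A) / det(I−A) ≈
  [   2.2923     0.5638     0.8754]
  [   0.5935     1.2463     0.3561]
  [   1.0534     0.7122     1.6320]
Δx = (I − A)⁻¹ Δd with Δd having +100 in the Sector 3 component and 0 elsewhere.
So Δx_1 = L_13 · (+100), where L_13 = adj(I−A)_13 / det(I−A) = 0.2950 / 0.3370.
Δx_1 = 0.2950 × (+100) / 0.3370 = 29.50 / 0.3370 ≈ 87.54.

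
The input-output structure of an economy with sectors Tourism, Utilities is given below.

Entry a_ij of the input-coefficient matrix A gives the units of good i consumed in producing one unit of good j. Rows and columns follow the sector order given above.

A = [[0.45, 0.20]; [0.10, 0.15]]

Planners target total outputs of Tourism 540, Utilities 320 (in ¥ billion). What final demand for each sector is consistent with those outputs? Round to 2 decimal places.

I − A =
  [   0.55    -0.20]
  [  -0.10     0.85]
d = (I − A) x:
  d_T = (+0.55)·540 + (-0.20)·320 = 233.00
  d_U = (-0.10)·540 + (+0.85)·320 = 218.00

d_T = 233.00, d_U = 218.00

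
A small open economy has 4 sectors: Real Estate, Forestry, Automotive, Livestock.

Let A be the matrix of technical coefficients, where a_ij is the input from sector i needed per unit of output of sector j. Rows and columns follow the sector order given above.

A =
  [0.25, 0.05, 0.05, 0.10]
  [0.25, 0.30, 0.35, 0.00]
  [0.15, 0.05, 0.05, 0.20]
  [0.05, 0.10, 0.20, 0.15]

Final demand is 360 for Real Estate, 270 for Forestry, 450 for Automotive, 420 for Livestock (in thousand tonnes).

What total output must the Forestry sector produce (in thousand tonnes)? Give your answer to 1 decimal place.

x_2 = 1053.7

I − A =
  [   0.75    -0.05    -0.05    -0.10]
  [  -0.25     0.70    -0.35     0.00]
  [  -0.15    -0.05     0.95    -0.20]
  [  -0.05    -0.10    -0.20     0.85]
Compute the cofactors C_ij = (−1)^(i+j)·(3×3 minor ij) of I−A; the adjugate is their transpose:
adj(I−A) = Cᵀ =
  [ 0.515375   0.052000   0.062125   0.075250]
  [ 0.240000   0.561000   0.237000   0.084000]
  [ 0.111875   0.055000   0.429625   0.114250]
  [ 0.084875   0.082000   0.132625   0.465250]
det(I−A) = Σ_j (I−A)_1j·C_1j = (0.75)(0.515375) + (-0.05)(0.240000) + (-0.05)(0.111875) + (-0.10)(0.084875) = 0.36045
(I − A)⁻¹ = adj(I−A) / det(I−A) ≈
  [   1.4298     0.1443     0.1724     0.2088]
  [   0.6658     1.5564     0.6575     0.2330]
  [   0.3104     0.1526     1.1919     0.3170]
  [   0.2355     0.2275     0.3679     1.2907]
x = (I − A)⁻¹ d = adj(I−A)·d / det(I−A), with det(I−A) = 0.36045:
  x_1 = (0.515375·360 + 0.052000·270 + 0.062125·450 + 0.075250·420) / 0.36045 = 259.13625 / 0.36045 ≈ 718.9
  x_2 = (0.240000·360 + 0.561000·270 + 0.237000·450 + 0.084000·420) / 0.36045 = 379.80 / 0.36045 ≈ 1053.7
  x_3 = (0.111875·360 + 0.055000·270 + 0.429625·450 + 0.114250·420) / 0.36045 = 296.44125 / 0.36045 ≈ 822.4
  x_4 = (0.084875·360 + 0.082000·270 + 0.132625·450 + 0.465250·420) / 0.36045 = 307.78125 / 0.36045 ≈ 853.9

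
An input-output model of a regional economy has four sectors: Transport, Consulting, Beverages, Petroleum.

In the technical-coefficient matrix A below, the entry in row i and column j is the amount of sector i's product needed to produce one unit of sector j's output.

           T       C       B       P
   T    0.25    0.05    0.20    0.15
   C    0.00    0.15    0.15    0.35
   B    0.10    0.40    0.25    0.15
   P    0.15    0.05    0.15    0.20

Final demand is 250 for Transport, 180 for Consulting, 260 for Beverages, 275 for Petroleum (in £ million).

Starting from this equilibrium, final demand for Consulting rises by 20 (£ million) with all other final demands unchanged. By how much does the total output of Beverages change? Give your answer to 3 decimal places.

Δx_B = 18.204

I − A =
  [   0.75    -0.05    -0.20    -0.15]
  [   0.00     0.85    -0.15    -0.35]
  [  -0.10    -0.40     0.75    -0.15]
  [  -0.15    -0.05    -0.15     0.80]
Compute the cofactors C_ij = (−1)^(i+j)·(3×3 minor ij) of I−A; the adjugate is their transpose:
adj(I−A) = Cᵀ =
  [ 0.407625   0.109000   0.161375   0.154375]
  [ 0.060000   0.393500   0.136500   0.209000]
  [ 0.106375   0.242500   0.475125   0.215125]
  [ 0.100125   0.090500   0.127875   0.415375]
det(I−A) = Σ_j (I−A)_1j·C_1j = (0.75)(0.407625) + (-0.05)(0.060000) + (-0.20)(0.106375) + (-0.15)(0.100125) = 0.266425
(I − A)⁻¹ = adj(I−A) / det(I−A) ≈
  [   1.5300     0.4091     0.6057     0.5794]
  [   0.2252     1.4770     0.5123     0.7845]
  [   0.3993     0.9102     1.7833     0.8075]
  [   0.3758     0.3397     0.4800     1.5591]
Δx = (I − A)⁻¹ Δd with Δd having +20 in the Consulting component and 0 elsewhere.
So Δx_B = L_BC · (+20), where L_BC = adj(I−A)_BC / det(I−A) = 0.242500 / 0.266425.
Δx_B = 0.242500 × (+20) / 0.266425 = 4.85 / 0.266425 ≈ 18.204.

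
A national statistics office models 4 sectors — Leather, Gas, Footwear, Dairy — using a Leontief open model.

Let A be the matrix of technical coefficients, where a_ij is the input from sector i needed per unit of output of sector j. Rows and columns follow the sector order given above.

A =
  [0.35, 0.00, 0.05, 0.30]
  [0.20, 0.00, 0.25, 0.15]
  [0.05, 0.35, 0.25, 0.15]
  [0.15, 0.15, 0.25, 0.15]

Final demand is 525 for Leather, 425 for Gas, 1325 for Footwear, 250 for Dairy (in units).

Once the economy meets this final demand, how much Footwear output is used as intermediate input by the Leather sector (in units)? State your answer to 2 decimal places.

I − A =
  [   0.65     0.00    -0.05    -0.30]
  [  -0.20     1.00    -0.25    -0.15]
  [  -0.05    -0.35     0.75    -0.15]
  [  -0.15    -0.15    -0.25     0.85]
Compute the cofactors C_ij = (−1)^(i+j)·(3×3 minor ij) of I−A; the adjugate is their transpose:
adj(I−A) = Cᵀ =
  [ 0.490000   0.076000   0.127625   0.208875]
  [ 0.155000   0.349250   0.175875   0.147375]
  [ 0.135750   0.194500   0.483875   0.167625]
  [ 0.153750   0.132250   0.195875   0.424625]
det(I−A) = Σ_j (I−A)_1j·C_1j = (0.65)(0.490000) + (0.00)(0.155000) + (-0.05)(0.135750) + (-0.30)(0.153750) = 0.2655875
(I − A)⁻¹ = adj(I−A) / det(I−A) ≈
  [   1.8450     0.2862     0.4805     0.7865]
  [   0.5836     1.3150     0.6622     0.5549]
  [   0.5111     0.7323     1.8219     0.6311]
  [   0.5789     0.4980     0.7375     1.5988]
First solve x = (I − A)⁻¹ d = adj(I−A)·d / det(I−A); in particular x_1 = (0.490000·525 + 0.076000·425 + 0.127625·1325 + 0.208875·250) / 0.2655875 = 510.871875 / 0.2655875 ≈ 1923.5539.
Intermediate flow from 3 to 1: z_31 = a_31 · x_1 = 0.05 × 510.871875 / 0.2655875 = 25.54359375 / 0.2655875 ≈ 96.18.

z_31 = 96.18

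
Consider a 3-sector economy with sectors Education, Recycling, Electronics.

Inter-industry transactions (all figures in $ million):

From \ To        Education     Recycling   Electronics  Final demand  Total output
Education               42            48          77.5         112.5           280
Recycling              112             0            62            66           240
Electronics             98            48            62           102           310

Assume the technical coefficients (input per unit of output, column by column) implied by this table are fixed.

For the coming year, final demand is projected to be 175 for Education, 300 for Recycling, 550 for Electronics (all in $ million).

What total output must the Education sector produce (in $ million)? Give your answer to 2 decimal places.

x_1 = 771.99

Technical coefficients a_ij = z_ij / X_j:
  a_11 = 42/280 = 0.15, a_21 = 112/280 = 0.40, a_31 = 98/280 = 0.35
  a_12 = 48/240 = 0.20, a_22 = 0/240 = 0.00, a_32 = 48/240 = 0.20
  a_13 = 77.5/310 = 0.25, a_23 = 62/310 = 0.20, a_33 = 62/310 = 0.20
I − A =
  [   0.85    -0.20    -0.25]
  [  -0.40     1.00    -0.20]
  [  -0.35    -0.20     0.80]
Cofactors of I−A, C_ij = (−1)^(i+j)·(minor ij) (rows/columns in the sector order above):
  C_11 = (1.00)(0.80) − (-0.20)(-0.20) = 0.7600
  C_12 = −[(-0.40)(0.80) − (-0.20)(-0.35)] = 0.3900
  C_13 = (-0.40)(-0.20) − (1.00)(-0.35) = 0.4300
  C_21 = −[(-0.20)(0.80) − (-0.25)(-0.20)] = 0.2100
  C_22 = (0.85)(0.80) − (-0.25)(-0.35) = 0.5925
  C_23 = −[(0.85)(-0.20) − (-0.20)(-0.35)] = 0.2400
  C_31 = (-0.20)(-0.20) − (-0.25)(1.00) = 0.2900
  C_32 = −[(0.85)(-0.20) − (-0.25)(-0.40)] = 0.2700
  C_33 = (0.85)(1.00) − (-0.20)(-0.40) = 0.7700
det(I−A) = Σ_j (I−A)_1j·C_1j = (0.85)(0.7600) + (-0.20)(0.3900) + (-0.25)(0.4300) = 0.4605
adj(I−A) = Cᵀ =
  [ 0.7600   0.2100   0.2900]
  [ 0.3900   0.5925   0.2700]
  [ 0.4300   0.2400   0.7700]
(I − A)⁻¹ = adj(I−A) / det(I−A) ≈
  [   1.6504     0.4560     0.6298]
  [   0.8469     1.2866     0.5863]
  [   0.9338     0.5212     1.6721]
x = (I − A)⁻¹ d = adj(I−A)·d / det(I−A), with det(I−A) = 0.4605:
  x_1 = (0.7600·175 + 0.2100·300 + 0.2900·550) / 0.4605 = 355.50 / 0.4605 ≈ 771.99
  x_2 = (0.3900·175 + 0.5925·300 + 0.2700·550) / 0.4605 = 394.50 / 0.4605 ≈ 856.68
  x_3 = (0.4300·175 + 0.2400·300 + 0.7700·550) / 0.4605 = 570.75 / 0.4605 ≈ 1239.41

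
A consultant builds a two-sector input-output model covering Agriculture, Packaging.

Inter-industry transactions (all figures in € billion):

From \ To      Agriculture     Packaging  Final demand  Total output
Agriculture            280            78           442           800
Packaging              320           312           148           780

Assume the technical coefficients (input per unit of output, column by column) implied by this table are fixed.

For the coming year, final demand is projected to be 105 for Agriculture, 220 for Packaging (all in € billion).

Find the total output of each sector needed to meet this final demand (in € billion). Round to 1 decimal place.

Technical coefficients a_ij = z_ij / X_j:
  a_11 = 280/800 = 0.35, a_21 = 320/800 = 0.40
  a_12 = 78/780 = 0.10, a_22 = 312/780 = 0.40
I − A =
  [   0.65    -0.10]
  [  -0.40     0.60]
det(I−A) = (0.65)(0.60) − (-0.10)(-0.40) = 0.3500
adj(I−A) = [[0.60, 0.10], [0.40, 0.65]]
(I − A)⁻¹ = adj(I−A) / det(I−A) ≈
  [   1.7143     0.2857]
  [   1.1429     1.8571]
x = (I − A)⁻¹ d = adj(I−A)·d / det(I−A), with det(I−A) = 0.3500:
  x_1 = (0.60·105 + 0.10·220) / 0.3500 = 85.00 / 0.3500 ≈ 242.9
  x_2 = (0.40·105 + 0.65·220) / 0.3500 = 185.00 / 0.3500 ≈ 528.6

x_1 = 242.9, x_2 = 528.6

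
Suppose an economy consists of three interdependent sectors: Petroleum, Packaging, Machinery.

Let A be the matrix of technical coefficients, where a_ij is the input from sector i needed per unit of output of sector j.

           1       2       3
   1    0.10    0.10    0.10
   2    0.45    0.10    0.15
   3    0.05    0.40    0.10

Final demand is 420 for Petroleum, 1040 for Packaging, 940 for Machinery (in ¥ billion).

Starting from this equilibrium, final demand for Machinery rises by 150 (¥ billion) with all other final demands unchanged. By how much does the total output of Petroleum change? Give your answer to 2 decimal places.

Δx_1 = 25.77

I − A =
  [   0.90    -0.10    -0.10]
  [  -0.45     0.90    -0.15]
  [  -0.05    -0.40     0.90]
Cofactors of I−A, C_ij = (−1)^(i+j)·(minor ij) (rows/columns in the sector order above):
  C_11 = (0.90)(0.90) − (-0.15)(-0.40) = 0.7500
  C_12 = −[(-0.45)(0.90) − (-0.15)(-0.05)] = 0.4125
  C_13 = (-0.45)(-0.40) − (0.90)(-0.05) = 0.2250
  C_21 = −[(-0.10)(0.90) − (-0.10)(-0.40)] = 0.1300
  C_22 = (0.90)(0.90) − (-0.10)(-0.05) = 0.8050
  C_23 = −[(0.90)(-0.40) − (-0.10)(-0.05)] = 0.3650
  C_31 = (-0.10)(-0.15) − (-0.10)(0.90) = 0.1050
  C_32 = −[(0.90)(-0.15) − (-0.10)(-0.45)] = 0.1800
  C_33 = (0.90)(0.90) − (-0.10)(-0.45) = 0.7650
det(I−A) = Σ_j (I−A)_1j·C_1j = (0.90)(0.7500) + (-0.10)(0.4125) + (-0.10)(0.2250) = 0.61125
adj(I−A) = Cᵀ =
  [ 0.7500   0.1300   0.1050]
  [ 0.4125   0.8050   0.1800]
  [ 0.2250   0.3650   0.7650]
(I − A)⁻¹ = adj(I−A) / det(I−A) ≈
  [   1.2270     0.2127     0.1718]
  [   0.6748     1.3170     0.2945]
  [   0.3681     0.5971     1.2515]
Δx = (I − A)⁻¹ Δd with Δd having +150 in the Machinery component and 0 elsewhere.
So Δx_1 = L_13 · (+150), where L_13 = adj(I−A)_13 / det(I−A) = 0.1050 / 0.61125.
Δx_1 = 0.1050 × (+150) / 0.61125 = 15.75 / 0.61125 ≈ 25.77.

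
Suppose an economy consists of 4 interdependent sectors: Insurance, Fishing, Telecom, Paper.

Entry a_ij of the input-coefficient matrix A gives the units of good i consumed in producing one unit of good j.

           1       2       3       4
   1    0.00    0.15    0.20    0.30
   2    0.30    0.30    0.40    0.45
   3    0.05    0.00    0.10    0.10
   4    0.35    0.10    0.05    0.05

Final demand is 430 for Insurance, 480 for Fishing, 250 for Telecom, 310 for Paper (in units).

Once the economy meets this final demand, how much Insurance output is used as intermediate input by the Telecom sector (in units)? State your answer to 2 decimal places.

I − A =
  [   1.00    -0.15    -0.20    -0.30]
  [  -0.30     0.70    -0.40    -0.45]
  [  -0.05     0.00     0.90    -0.10]
  [  -0.35    -0.10    -0.05     0.95]
Compute the cofactors C_ij = (−1)^(i+j)·(3×3 minor ij) of I−A; the adjugate is their transpose:
adj(I−A) = Cᵀ =
  [ 0.550500   0.156500   0.206875   0.269750]
  [ 0.430875   0.738250   0.453500   0.533500]
  [ 0.058500   0.023875   0.471125   0.079375]
  [ 0.251250   0.136625   0.148750   0.579500]
det(I−A) = Σ_j (I−A)_1j·C_1j = (1.00)(0.550500) + (-0.15)(0.430875) + (-0.20)(0.058500) + (-0.30)(0.251250) = 0.39879375
(I − A)⁻¹ = adj(I−A) / det(I−A) ≈
  [   1.3804     0.3924     0.5188     0.6764]
  [   1.0804     1.8512     1.1372     1.3378]
  [   0.1467     0.0599     1.1814     0.1990]
  [   0.6300     0.3426     0.3730     1.4531]
First solve x = (I − A)⁻¹ d = adj(I−A)·d / det(I−A); in particular x_3 = (0.058500·430 + 0.023875·480 + 0.471125·250 + 0.079375·310) / 0.39879375 = 179.0025 / 0.39879375 ≈ 448.8598.
Intermediate flow from 1 to 3: z_13 = a_13 · x_3 = 0.20 × 179.0025 / 0.39879375 = 35.8005 / 0.39879375 ≈ 89.77.

z_13 = 89.77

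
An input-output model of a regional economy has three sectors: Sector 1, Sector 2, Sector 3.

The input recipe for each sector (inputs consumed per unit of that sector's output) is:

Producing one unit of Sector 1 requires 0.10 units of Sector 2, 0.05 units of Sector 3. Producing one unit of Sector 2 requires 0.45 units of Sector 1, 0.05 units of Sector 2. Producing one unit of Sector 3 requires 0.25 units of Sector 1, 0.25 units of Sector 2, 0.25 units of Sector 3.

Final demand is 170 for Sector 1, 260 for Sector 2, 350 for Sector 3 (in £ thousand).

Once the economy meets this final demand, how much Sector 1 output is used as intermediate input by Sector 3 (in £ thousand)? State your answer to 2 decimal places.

z_13 = 125.02

I − A =
  [   1.00    -0.45    -0.25]
  [  -0.10     0.95    -0.25]
  [  -0.05     0.00     0.75]
Cofactors of I−A, C_ij = (−1)^(i+j)·(minor ij) (rows/columns in the sector order above):
  C_11 = (0.95)(0.75) − (-0.25)(0.00) = 0.7125
  C_12 = −[(-0.10)(0.75) − (-0.25)(-0.05)] = 0.0875
  C_13 = (-0.10)(0.00) − (0.95)(-0.05) = 0.0475
  C_21 = −[(-0.45)(0.75) − (-0.25)(0.00)] = 0.3375
  C_22 = (1.00)(0.75) − (-0.25)(-0.05) = 0.7375
  C_23 = −[(1.00)(0.00) − (-0.45)(-0.05)] = 0.0225
  C_31 = (-0.45)(-0.25) − (-0.25)(0.95) = 0.3500
  C_32 = −[(1.00)(-0.25) − (-0.25)(-0.10)] = 0.2750
  C_33 = (1.00)(0.95) − (-0.45)(-0.10) = 0.9050
det(I−A) = Σ_j (I−A)_1j·C_1j = (1.00)(0.7125) + (-0.45)(0.0875) + (-0.25)(0.0475) = 0.66125
adj(I−A) = Cᵀ =
  [ 0.7125   0.3375   0.3500]
  [ 0.0875   0.7375   0.2750]
  [ 0.0475   0.0225   0.9050]
(I − A)⁻¹ = adj(I−A) / det(I−A) ≈
  [   1.0775     0.5104     0.5293]
  [   0.1323     1.1153     0.4159]
  [   0.0718     0.0340     1.3686]
First solve x = (I − A)⁻¹ d = adj(I−A)·d / det(I−A); in particular x_3 = (0.0475·170 + 0.0225·260 + 0.9050·350) / 0.66125 = 330.675 / 0.66125 ≈ 500.0756.
Intermediate flow from 1 to 3: z_13 = a_13 · x_3 = 0.25 × 330.675 / 0.66125 = 82.66875 / 0.66125 ≈ 125.02.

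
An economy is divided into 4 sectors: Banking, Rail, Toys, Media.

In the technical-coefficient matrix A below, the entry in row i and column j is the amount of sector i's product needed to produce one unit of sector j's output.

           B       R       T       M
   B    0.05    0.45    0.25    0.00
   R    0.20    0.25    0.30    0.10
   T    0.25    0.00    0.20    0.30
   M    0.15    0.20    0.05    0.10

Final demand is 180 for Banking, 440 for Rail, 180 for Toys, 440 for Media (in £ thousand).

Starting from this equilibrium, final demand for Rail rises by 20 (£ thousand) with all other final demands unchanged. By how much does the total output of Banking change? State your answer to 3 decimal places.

Δx_B = 21.313

I − A =
  [   0.95    -0.45    -0.25     0.00]
  [  -0.20     0.75    -0.30    -0.10]
  [  -0.25     0.00     0.80    -0.30]
  [  -0.15    -0.20    -0.05     0.90]
Compute the cofactors C_ij = (−1)^(i+j)·(3×3 minor ij) of I−A; the adjugate is their transpose:
adj(I−A) = Cᵀ =
  [ 0.494750   0.332250   0.287500   0.132750]
  [ 0.235250   0.602250   0.310000   0.170250]
  [ 0.209500   0.178500   0.534500   0.198000]
  [ 0.146375   0.199125   0.146500   0.417375]
det(I−A) = Σ_j (I−A)_1j·C_1j = (0.95)(0.494750) + (-0.45)(0.235250) + (-0.25)(0.209500) + (0.00)(0.146375) = 0.311775
(I − A)⁻¹ = adj(I−A) / det(I−A) ≈
  [   1.5869     1.0657     0.9221     0.4258]
  [   0.7546     1.9317     0.9943     0.5461]
  [   0.6720     0.5725     1.7144     0.6351]
  [   0.4695     0.6387     0.4699     1.3387]
Δx = (I − A)⁻¹ Δd with Δd having +20 in the Rail component and 0 elsewhere.
So Δx_B = L_BR · (+20), where L_BR = adj(I−A)_BR / det(I−A) = 0.332250 / 0.311775.
Δx_B = 0.332250 × (+20) / 0.311775 = 6.645 / 0.311775 ≈ 21.313.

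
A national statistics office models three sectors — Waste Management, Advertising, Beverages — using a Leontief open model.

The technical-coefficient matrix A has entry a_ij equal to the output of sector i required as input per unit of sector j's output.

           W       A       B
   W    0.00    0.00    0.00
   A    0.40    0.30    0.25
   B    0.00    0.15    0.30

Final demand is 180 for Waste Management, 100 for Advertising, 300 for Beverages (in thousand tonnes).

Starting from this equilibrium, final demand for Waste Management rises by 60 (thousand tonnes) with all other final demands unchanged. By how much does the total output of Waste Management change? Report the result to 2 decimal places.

Δx_W = 60.00

I − A =
  [   1.00     0.00     0.00]
  [  -0.40     0.70    -0.25]
  [   0.00    -0.15     0.70]
Cofactors of I−A, C_ij = (−1)^(i+j)·(minor ij) (rows/columns in the sector order above):
  C_11 = (0.70)(0.70) − (-0.25)(-0.15) = 0.4525
  C_12 = −[(-0.40)(0.70) − (-0.25)(0.00)] = 0.2800
  C_13 = (-0.40)(-0.15) − (0.70)(0.00) = 0.0600
  C_21 = −[(0.00)(0.70) − (0.00)(-0.15)] = 0.0000
  C_22 = (1.00)(0.70) − (0.00)(0.00) = 0.7000
  C_23 = −[(1.00)(-0.15) − (0.00)(0.00)] = 0.1500
  C_31 = (0.00)(-0.25) − (0.00)(0.70) = 0.0000
  C_32 = −[(1.00)(-0.25) − (0.00)(-0.40)] = 0.2500
  C_33 = (1.00)(0.70) − (0.00)(-0.40) = 0.7000
det(I−A) = Σ_j (I−A)_1j·C_1j = (1.00)(0.4525) + (0.00)(0.2800) + (0.00)(0.0600) = 0.4525
adj(I−A) = Cᵀ =
  [ 0.4525   0.0000   0.0000]
  [ 0.2800   0.7000   0.2500]
  [ 0.0600   0.1500   0.7000]
(I − A)⁻¹ = adj(I−A) / det(I−A) ≈
  [   1.0000     0.0000     0.0000]
  [   0.6188     1.5470     0.5525]
  [   0.1326     0.3315     1.5470]
Δx = (I − A)⁻¹ Δd with Δd having +60 in the Waste Management component and 0 elsewhere.
So Δx_W = L_WW · (+60), where L_WW = adj(I−A)_WW / det(I−A) = 0.4525 / 0.4525.
Δx_W = 0.4525 × (+60) / 0.4525 = 27.15 / 0.4525 = 60.00.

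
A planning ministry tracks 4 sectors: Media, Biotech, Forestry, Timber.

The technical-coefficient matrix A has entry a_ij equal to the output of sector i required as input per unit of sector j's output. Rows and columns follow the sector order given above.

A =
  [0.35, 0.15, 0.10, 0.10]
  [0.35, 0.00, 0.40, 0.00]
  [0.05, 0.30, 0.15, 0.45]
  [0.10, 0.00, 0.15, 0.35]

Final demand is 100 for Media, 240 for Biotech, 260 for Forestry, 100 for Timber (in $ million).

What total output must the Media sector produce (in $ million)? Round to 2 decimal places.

x_1 = 520.17

I − A =
  [   0.65    -0.15    -0.10    -0.10]
  [  -0.35     1.00    -0.40     0.00]
  [  -0.05    -0.30     0.85    -0.45]
  [  -0.10     0.00    -0.15     0.65]
Compute the cofactors C_ij = (−1)^(i+j)·(3×3 minor ij) of I−A; the adjugate is their transpose:
adj(I−A) = Cᵀ =
  [ 0.407000   0.096750   0.119000   0.145000]
  [ 0.200750   0.298250   0.193000   0.164500]
  [ 0.145750   0.135375   0.378375   0.284375]
  [ 0.096250   0.046125   0.105625   0.411375]
det(I−A) = Σ_j (I−A)_1j·C_1j = (0.65)(0.407000) + (-0.15)(0.200750) + (-0.10)(0.145750) + (-0.10)(0.096250) = 0.2102375
(I − A)⁻¹ = adj(I−A) / det(I−A) ≈
  [   1.9359     0.4602     0.5660     0.6897]
  [   0.9549     1.4186     0.9180     0.7824]
  [   0.6933     0.6439     1.7998     1.3526]
  [   0.4578     0.2194     0.5024     1.9567]
x = (I − A)⁻¹ d = adj(I−A)·d / det(I−A), with det(I−A) = 0.2102375:
  x_1 = (0.407000·100 + 0.096750·240 + 0.119000·260 + 0.145000·100) / 0.2102375 = 109.36 / 0.2102375 ≈ 520.17
  x_2 = (0.200750·100 + 0.298250·240 + 0.193000·260 + 0.164500·100) / 0.2102375 = 158.285 / 0.2102375 ≈ 752.89
  x_3 = (0.145750·100 + 0.135375·240 + 0.378375·260 + 0.284375·100) / 0.2102375 = 173.88 / 0.2102375 ≈ 827.06
  x_4 = (0.096250·100 + 0.046125·240 + 0.105625·260 + 0.411375·100) / 0.2102375 = 89.295 / 0.2102375 ≈ 424.73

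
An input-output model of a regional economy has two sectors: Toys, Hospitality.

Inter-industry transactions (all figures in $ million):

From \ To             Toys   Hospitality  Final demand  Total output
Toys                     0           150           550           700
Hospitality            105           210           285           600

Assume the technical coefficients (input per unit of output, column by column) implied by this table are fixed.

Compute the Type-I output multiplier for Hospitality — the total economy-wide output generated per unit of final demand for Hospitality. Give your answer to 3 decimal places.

m_H = 2.041

Technical coefficients a_ij = z_ij / X_j:
  a_TT = 0/700 = 0.00, a_HT = 105/700 = 0.15
  a_TH = 150/600 = 0.25, a_HH = 210/600 = 0.35
I − A =
  [   1.00    -0.25]
  [  -0.15     0.65]
det(I−A) = (1.00)(0.65) − (-0.25)(-0.15) = 0.6125
adj(I−A) = [[0.65, 0.25], [0.15, 1.00]]
(I − A)⁻¹ = adj(I−A) / det(I−A) ≈
  [   1.0612     0.4082]
  [   0.2449     1.6327]
The output multiplier for sector j is the column-j sum of the Leontief inverse (I − A)⁻¹ = adj(I−A) / det(I−A).
Column H of adj(I−A): (0.25, 1.00); det(I−A) = 0.6125.
m_H = (0.25 + 1.00) / 0.6125 = 1.25 / 0.6125 ≈ 2.041.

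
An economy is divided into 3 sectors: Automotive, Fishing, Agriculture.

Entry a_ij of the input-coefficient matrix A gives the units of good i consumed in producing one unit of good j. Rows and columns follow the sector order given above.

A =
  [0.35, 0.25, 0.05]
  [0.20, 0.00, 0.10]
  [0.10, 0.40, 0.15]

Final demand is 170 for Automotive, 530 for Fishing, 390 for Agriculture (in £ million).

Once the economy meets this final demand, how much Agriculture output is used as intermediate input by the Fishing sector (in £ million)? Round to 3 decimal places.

I − A =
  [   0.65    -0.25    -0.05]
  [  -0.20     1.00    -0.10]
  [  -0.10    -0.40     0.85]
Cofactors of I−A, C_ij = (−1)^(i+j)·(minor ij) (rows/columns in the sector order above):
  C_11 = (1.00)(0.85) − (-0.10)(-0.40) = 0.8100
  C_12 = −[(-0.20)(0.85) − (-0.10)(-0.10)] = 0.1800
  C_13 = (-0.20)(-0.40) − (1.00)(-0.10) = 0.1800
  C_21 = −[(-0.25)(0.85) − (-0.05)(-0.40)] = 0.2325
  C_22 = (0.65)(0.85) − (-0.05)(-0.10) = 0.5475
  C_23 = −[(0.65)(-0.40) − (-0.25)(-0.10)] = 0.2850
  C_31 = (-0.25)(-0.10) − (-0.05)(1.00) = 0.0750
  C_32 = −[(0.65)(-0.10) − (-0.05)(-0.20)] = 0.0750
  C_33 = (0.65)(1.00) − (-0.25)(-0.20) = 0.6000
det(I−A) = Σ_j (I−A)_1j·C_1j = (0.65)(0.8100) + (-0.25)(0.1800) + (-0.05)(0.1800) = 0.4725
adj(I−A) = Cᵀ =
  [ 0.8100   0.2325   0.0750]
  [ 0.1800   0.5475   0.0750]
  [ 0.1800   0.2850   0.6000]
(I − A)⁻¹ = adj(I−A) / det(I−A) ≈
  [   1.7143     0.4921     0.1587]
  [   0.3810     1.1587     0.1587]
  [   0.3810     0.6032     1.2698]
First solve x = (I − A)⁻¹ d = adj(I−A)·d / det(I−A); in particular x_2 = (0.1800·170 + 0.5475·530 + 0.0750·390) / 0.4725 = 350.025 / 0.4725 ≈ 740.79365.
Intermediate flow from 3 to 2: z_32 = a_32 · x_2 = 0.40 × 350.025 / 0.4725 = 140.01 / 0.4725 ≈ 296.317.

z_32 = 296.317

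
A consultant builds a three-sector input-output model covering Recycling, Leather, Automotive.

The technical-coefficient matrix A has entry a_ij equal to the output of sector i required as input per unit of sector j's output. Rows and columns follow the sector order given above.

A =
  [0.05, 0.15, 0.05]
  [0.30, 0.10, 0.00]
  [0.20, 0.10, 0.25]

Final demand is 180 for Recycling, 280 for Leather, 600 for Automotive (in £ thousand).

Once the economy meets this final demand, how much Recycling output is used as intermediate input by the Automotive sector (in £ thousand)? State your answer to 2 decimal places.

z_13 = 46.80

I − A =
  [   0.95    -0.15    -0.05]
  [  -0.30     0.90     0.00]
  [  -0.20    -0.10     0.75]
Cofactors of I−A, C_ij = (−1)^(i+j)·(minor ij) (rows/columns in the sector order above):
  C_11 = (0.90)(0.75) − (0.00)(-0.10) = 0.6750
  C_12 = −[(-0.30)(0.75) − (0.00)(-0.20)] = 0.2250
  C_13 = (-0.30)(-0.10) − (0.90)(-0.20) = 0.2100
  C_21 = −[(-0.15)(0.75) − (-0.05)(-0.10)] = 0.1175
  C_22 = (0.95)(0.75) − (-0.05)(-0.20) = 0.7025
  C_23 = −[(0.95)(-0.10) − (-0.15)(-0.20)] = 0.1250
  C_31 = (-0.15)(0.00) − (-0.05)(0.90) = 0.0450
  C_32 = −[(0.95)(0.00) − (-0.05)(-0.30)] = 0.0150
  C_33 = (0.95)(0.90) − (-0.15)(-0.30) = 0.8100
det(I−A) = Σ_j (I−A)_1j·C_1j = (0.95)(0.6750) + (-0.15)(0.2250) + (-0.05)(0.2100) = 0.5970
adj(I−A) = Cᵀ =
  [ 0.6750   0.1175   0.0450]
  [ 0.2250   0.7025   0.0150]
  [ 0.2100   0.1250   0.8100]
(I − A)⁻¹ = adj(I−A) / det(I−A) ≈
  [   1.1307     0.1968     0.0754]
  [   0.3769     1.1767     0.0251]
  [   0.3518     0.2094     1.3568]
First solve x = (I − A)⁻¹ d = adj(I−A)·d / det(I−A); in particular x_3 = (0.2100·180 + 0.1250·280 + 0.8100·600) / 0.5970 = 558.80 / 0.5970 ≈ 936.0134.
Intermediate flow from 1 to 3: z_13 = a_13 · x_3 = 0.05 × 558.80 / 0.5970 = 27.94 / 0.5970 ≈ 46.80.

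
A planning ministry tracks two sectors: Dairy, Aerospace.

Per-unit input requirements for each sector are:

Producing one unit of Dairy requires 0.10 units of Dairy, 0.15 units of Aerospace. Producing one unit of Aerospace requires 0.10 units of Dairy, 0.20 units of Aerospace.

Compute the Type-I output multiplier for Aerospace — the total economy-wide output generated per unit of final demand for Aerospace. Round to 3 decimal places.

m_A = 1.418

I − A =
  [   0.90    -0.10]
  [  -0.15     0.80]
det(I−A) = (0.90)(0.80) − (-0.10)(-0.15) = 0.7050
adj(I−A) = [[0.80, 0.10], [0.15, 0.90]]
(I − A)⁻¹ = adj(I−A) / det(I−A) ≈
  [   1.1348     0.1418]
  [   0.2128     1.2766]
The output multiplier for sector j is the column-j sum of the Leontief inverse (I − A)⁻¹ = adj(I−A) / det(I−A).
Column A of adj(I−A): (0.10, 0.90); det(I−A) = 0.7050.
m_A = (0.10 + 0.90) / 0.7050 = 1.00 / 0.7050 ≈ 1.418.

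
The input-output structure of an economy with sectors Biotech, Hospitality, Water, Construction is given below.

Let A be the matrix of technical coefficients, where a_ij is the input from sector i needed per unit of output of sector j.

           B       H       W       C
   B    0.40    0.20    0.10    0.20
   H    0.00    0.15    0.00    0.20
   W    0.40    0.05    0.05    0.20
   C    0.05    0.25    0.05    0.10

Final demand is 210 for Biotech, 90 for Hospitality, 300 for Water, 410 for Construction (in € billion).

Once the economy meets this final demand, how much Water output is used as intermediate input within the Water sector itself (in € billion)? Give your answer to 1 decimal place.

z_WW = 39.0

I − A =
  [   0.60    -0.20    -0.10    -0.20]
  [   0.00     0.85     0.00    -0.20]
  [  -0.40    -0.05     0.95    -0.20]
  [  -0.05    -0.25    -0.05     0.90]
Compute the cofactors C_ij = (−1)^(i+j)·(3×3 minor ij) of I−A; the adjugate is their transpose:
adj(I−A) = Cᵀ =
  [ 0.670250   0.226500   0.082000   0.217500]
  [ 0.013500   0.456500   0.007000   0.106000]
  [ 0.295000   0.150500   0.418500   0.192000]
  [ 0.057375   0.147750   0.029750   0.450500]
det(I−A) = Σ_j (I−A)_1j·C_1j = (0.60)(0.670250) + (-0.20)(0.013500) + (-0.10)(0.295000) + (-0.20)(0.057375) = 0.358475
(I − A)⁻¹ = adj(I−A) / det(I−A) ≈
  [   1.8697     0.6318     0.2287     0.6067]
  [   0.0377     1.2735     0.0195     0.2957]
  [   0.8229     0.4198     1.1674     0.5356]
  [   0.1601     0.4122     0.0830     1.2567]
First solve x = (I − A)⁻¹ d = adj(I−A)·d / det(I−A); in particular x_W = (0.295000·210 + 0.150500·90 + 0.418500·300 + 0.192000·410) / 0.358475 = 279.765 / 0.358475 ≈ 780.431.
Intermediate flow from W to W: z_WW = a_WW · x_W = 0.05 × 279.765 / 0.358475 = 13.98825 / 0.358475 ≈ 39.0.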